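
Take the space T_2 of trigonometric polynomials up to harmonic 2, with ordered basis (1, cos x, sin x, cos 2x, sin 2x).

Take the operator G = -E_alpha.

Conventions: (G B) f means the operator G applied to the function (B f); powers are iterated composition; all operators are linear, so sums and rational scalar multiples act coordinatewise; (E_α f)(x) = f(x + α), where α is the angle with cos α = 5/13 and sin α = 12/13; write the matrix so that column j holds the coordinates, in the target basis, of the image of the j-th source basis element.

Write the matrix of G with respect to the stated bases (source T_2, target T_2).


image of 1: -1
image of cos x: -(5/13)cos x + (12/13)sin x
image of sin x: -(12/13)cos x - (5/13)sin x
image of cos 2x: (119/169)cos 2x + (120/169)sin 2x
image of sin 2x: -(120/169)cos 2x + (119/169)sin 2x
each image's coordinates form column j of the matrix

the matrix is [[-1, 0, 0, 0, 0]; [0, -5/13, -12/13, 0, 0]; [0, 12/13, -5/13, 0, 0]; [0, 0, 0, 119/169, -120/169]; [0, 0, 0, 120/169, 119/169]] (rows listed top to bottom)


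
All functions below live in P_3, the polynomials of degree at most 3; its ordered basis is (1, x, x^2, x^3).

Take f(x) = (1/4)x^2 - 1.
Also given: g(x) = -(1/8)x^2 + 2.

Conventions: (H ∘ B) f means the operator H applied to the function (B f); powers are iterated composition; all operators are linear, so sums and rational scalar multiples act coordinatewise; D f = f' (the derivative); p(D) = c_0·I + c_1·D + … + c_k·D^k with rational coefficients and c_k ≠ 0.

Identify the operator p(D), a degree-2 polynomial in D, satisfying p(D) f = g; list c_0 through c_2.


D^0 f = (1/4)x^2 - 1
D^1 f = (1/2)x
D^2 f = 1/2
matching coefficients of g against c_0 f + c_1 Df + … from the top degree down determines the c_i
solution: c_0 = -1/2, c_1 = 0, c_2 = 3

c_0 = -1/2, c_1 = 0, c_2 = 3


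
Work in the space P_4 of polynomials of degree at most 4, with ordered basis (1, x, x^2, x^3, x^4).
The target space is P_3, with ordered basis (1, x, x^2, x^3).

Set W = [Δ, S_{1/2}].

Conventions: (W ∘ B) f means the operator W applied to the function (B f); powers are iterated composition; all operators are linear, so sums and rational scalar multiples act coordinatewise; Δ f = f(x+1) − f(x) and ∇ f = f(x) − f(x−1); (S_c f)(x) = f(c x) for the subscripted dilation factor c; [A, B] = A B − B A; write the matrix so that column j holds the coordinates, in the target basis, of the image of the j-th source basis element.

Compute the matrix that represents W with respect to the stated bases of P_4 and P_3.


the matrix is [[0, -1/2, -3/4, -7/8, -15/16]; [0, 0, -1/2, -9/8, -7/4]; [0, 0, 0, -3/8, -9/8]; [0, 0, 0, 0, -1/4]] (rows listed top to bottom)

image of 1: 0
image of x: -1/2
image of x^2: -(1/2)x - 3/4
image of x^3: -(3/8)x^2 - (9/8)x - 7/8
image of x^4: -(1/4)x^3 - (9/8)x^2 - (7/4)x - 15/16
each image's coordinates form column j of the matrix


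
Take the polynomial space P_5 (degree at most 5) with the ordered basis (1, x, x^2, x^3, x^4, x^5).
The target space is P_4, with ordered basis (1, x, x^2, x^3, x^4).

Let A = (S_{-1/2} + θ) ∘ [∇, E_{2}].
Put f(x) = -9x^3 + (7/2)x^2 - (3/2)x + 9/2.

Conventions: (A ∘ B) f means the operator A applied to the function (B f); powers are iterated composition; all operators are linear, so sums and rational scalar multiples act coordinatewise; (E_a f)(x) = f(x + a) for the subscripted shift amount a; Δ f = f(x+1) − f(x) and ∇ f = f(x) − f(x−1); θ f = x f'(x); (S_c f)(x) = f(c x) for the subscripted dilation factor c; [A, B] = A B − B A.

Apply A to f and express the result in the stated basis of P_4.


g(x) = 0

E_{2} f = -9x^3 - (101/2)x^2 - (191/2)x - 113/2
∇ E_{2} f = -27x^2 - 74x - 54
∇ f = -27x^2 + 34x - 14
E_{2} ∇ f = -27x^2 - 74x - 54
[∇, E_{2}] f = 0
S_{-1/2} [∇, E_{2}] f = 0
θ [∇, E_{2}] f = 0
(S_{-1/2} + θ) [∇, E_{2}] f = 0


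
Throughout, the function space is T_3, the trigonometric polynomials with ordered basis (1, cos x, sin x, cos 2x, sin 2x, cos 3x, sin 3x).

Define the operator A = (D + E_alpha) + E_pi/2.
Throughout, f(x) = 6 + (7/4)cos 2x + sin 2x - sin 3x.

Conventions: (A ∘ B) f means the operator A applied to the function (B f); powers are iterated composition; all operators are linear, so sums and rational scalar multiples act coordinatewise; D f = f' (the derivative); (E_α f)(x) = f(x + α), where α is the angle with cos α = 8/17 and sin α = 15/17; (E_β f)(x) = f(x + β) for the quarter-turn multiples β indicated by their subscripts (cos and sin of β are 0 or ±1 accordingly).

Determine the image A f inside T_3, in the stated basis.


D f = 2cos 2x - (7/2)sin 2x - 3cos 3x
E_alpha f = 6 - (167/1156)cos 2x - (581/289)sin 2x + (495/4913)cos 3x + (4888/4913)sin 3x
(D + E_alpha) f = 6 + (2145/1156)cos 2x - (3185/578)sin 2x - (14244/4913)cos 3x + (4888/4913)sin 3x
E_pi/2 f = 6 - (7/4)cos 2x - sin 2x + cos 3x
((D + E_alpha) + E_pi/2) f = 12 + (61/578)cos 2x - (3763/578)sin 2x - (9331/4913)cos 3x + (4888/4913)sin 3x

the result is g(x) = 12 + (61/578)cos 2x - (3763/578)sin 2x - (9331/4913)cos 3x + (4888/4913)sin 3x


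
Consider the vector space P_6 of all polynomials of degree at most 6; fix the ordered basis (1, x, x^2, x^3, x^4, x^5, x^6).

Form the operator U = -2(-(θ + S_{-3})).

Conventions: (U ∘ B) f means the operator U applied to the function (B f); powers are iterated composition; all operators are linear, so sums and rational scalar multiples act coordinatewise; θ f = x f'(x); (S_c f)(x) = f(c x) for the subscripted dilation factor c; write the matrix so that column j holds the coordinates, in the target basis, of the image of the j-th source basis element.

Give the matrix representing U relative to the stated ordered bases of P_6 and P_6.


the matrix is [[2, 0, 0, 0, 0, 0, 0]; [0, -4, 0, 0, 0, 0, 0]; [0, 0, 22, 0, 0, 0, 0]; [0, 0, 0, -48, 0, 0, 0]; [0, 0, 0, 0, 170, 0, 0]; [0, 0, 0, 0, 0, -476, 0]; [0, 0, 0, 0, 0, 0, 1470]] (rows listed top to bottom)

image of 1: 2
image of x: -4x
image of x^2: 22x^2
image of x^3: -48x^3
image of x^4: 170x^4
image of x^5: -476x^5
image of x^6: 1470x^6
each image's coordinates form column j of the matrix


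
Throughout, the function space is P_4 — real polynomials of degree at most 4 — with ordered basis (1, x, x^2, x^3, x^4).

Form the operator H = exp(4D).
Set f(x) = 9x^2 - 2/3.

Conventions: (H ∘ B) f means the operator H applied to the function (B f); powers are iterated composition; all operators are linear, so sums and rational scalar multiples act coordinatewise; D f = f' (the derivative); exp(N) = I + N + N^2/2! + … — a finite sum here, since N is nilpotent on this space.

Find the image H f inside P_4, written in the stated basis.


the result is g(x) = 9x^2 + 72x + 430/3

order-1 term: 72x
order-2 term: 144
the series for exp(4D) f terminates at order 2
exp(4D) f = 9x^2 + 72x + 430/3


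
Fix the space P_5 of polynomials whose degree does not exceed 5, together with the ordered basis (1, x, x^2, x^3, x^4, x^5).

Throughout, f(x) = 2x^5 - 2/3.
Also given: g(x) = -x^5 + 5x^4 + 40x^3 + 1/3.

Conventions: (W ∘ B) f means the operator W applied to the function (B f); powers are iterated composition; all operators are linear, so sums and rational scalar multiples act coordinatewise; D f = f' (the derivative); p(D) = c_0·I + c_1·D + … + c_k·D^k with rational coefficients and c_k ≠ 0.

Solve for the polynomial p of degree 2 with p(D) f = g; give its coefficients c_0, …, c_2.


p(D) = -(1/2)·I + (1/2)·D + D^2, i.e. c_0 = -1/2, c_1 = 1/2, c_2 = 1

D^0 f = 2x^5 - 2/3
D^1 f = 10x^4
D^2 f = 40x^3
matching coefficients of g against c_0 f + c_1 Df + … from the top degree down determines the c_i
solution: c_0 = -1/2, c_1 = 1/2, c_2 = 1


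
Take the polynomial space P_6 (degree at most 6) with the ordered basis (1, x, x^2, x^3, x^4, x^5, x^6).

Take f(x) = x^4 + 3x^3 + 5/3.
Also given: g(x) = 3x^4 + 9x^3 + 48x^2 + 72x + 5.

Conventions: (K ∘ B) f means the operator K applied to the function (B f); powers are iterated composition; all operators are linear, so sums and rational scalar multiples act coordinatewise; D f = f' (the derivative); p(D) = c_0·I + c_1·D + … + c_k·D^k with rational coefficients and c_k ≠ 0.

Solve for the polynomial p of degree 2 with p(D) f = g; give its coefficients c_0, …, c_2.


c_0 = 3, c_1 = 0, c_2 = 4

D^0 f = x^4 + 3x^3 + 5/3
D^1 f = 4x^3 + 9x^2
D^2 f = 12x^2 + 18x
matching coefficients of g against c_0 f + c_1 Df + … from the top degree down determines the c_i
solution: c_0 = 3, c_1 = 0, c_2 = 4


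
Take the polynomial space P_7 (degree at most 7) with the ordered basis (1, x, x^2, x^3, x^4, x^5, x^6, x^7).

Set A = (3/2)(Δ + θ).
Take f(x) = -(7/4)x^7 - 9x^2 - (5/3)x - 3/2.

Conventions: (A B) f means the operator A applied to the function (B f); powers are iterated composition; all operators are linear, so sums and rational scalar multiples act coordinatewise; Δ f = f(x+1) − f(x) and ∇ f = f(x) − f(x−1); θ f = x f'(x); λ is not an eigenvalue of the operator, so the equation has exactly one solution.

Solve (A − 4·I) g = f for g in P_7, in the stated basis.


write g with unknown coordinates in the stated basis and equate coefficients in (A − 4·I) g = f
solving from the highest basis element down gives g = -(7/26)x^7 + (147/260)x^6 + (63/65)x^5 - (609/208)x^4 + (21/52)x^3 + (675/208)x^2 + (16171/7800)x + 19733/10400
check: A g = -(147/52)x^7 + (147/65)x^6 + (252/65)x^5 - (609/52)x^4 + (21/13)x^3 + (207/52)x^2 + (4307/650)x + 15833/2600
so A g − 4·g = -(7/4)x^7 - 9x^2 - (5/3)x - 3/2 = f ✓

the result is g(x) = -(7/26)x^7 + (147/260)x^6 + (63/65)x^5 - (609/208)x^4 + (21/52)x^3 + (675/208)x^2 + (16171/7800)x + 19733/10400


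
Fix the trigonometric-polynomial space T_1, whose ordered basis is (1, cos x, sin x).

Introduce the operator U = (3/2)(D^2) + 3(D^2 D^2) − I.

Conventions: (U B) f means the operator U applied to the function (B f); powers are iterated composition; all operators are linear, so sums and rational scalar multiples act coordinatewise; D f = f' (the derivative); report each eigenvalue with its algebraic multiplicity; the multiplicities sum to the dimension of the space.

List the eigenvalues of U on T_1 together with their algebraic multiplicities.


image of 1: -1
image of cos x: (1/2)cos x
image of sin x: (1/2)sin x
the matrix is diagonal; its diagonal is (-1, 1/2, 1/2)
for a triangular matrix the eigenvalues are the diagonal entries, with algebraic multiplicity their repetition count

λ = -1 (multiplicity 1), λ = 1/2 (multiplicity 2)


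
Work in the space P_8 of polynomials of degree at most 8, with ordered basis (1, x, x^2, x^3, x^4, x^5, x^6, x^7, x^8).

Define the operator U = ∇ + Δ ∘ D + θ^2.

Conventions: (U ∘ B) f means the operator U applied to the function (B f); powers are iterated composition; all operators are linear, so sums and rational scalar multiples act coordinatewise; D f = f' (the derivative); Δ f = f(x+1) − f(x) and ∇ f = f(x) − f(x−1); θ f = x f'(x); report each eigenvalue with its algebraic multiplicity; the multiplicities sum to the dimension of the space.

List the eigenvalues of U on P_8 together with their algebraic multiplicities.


image of 1: 0
image of x: x + 1
image of x^2: 4x^2 + 2x + 1
image of x^3: 9x^3 + 3x^2 + 3x + 4
image of x^4: 16x^4 + 4x^3 + 6x^2 + 16x + 3
image of x^5: 25x^5 + 5x^4 + 10x^3 + 40x^2 + 15x + 6
image of x^6: 36x^6 + 6x^5 + 15x^4 + 80x^3 + 45x^2 + 36x + 5
image of x^7: 49x^7 + 7x^6 + 21x^5 + 140x^4 + 105x^3 + 126x^2 + 35x + 8
image of x^8: 64x^8 + 8x^7 + 28x^6 + 224x^5 + 210x^4 + 336x^3 + 140x^2 + 64x + 7
the matrix is upper triangular; its diagonal is (0, 1, 4, 9, 16, 25, 36, 49, 64)
for a triangular matrix the eigenvalues are the diagonal entries, with algebraic multiplicity their repetition count

λ = 0 (multiplicity 1), λ = 1 (multiplicity 1), λ = 4 (multiplicity 1), λ = 9 (multiplicity 1), λ = 16 (multiplicity 1), λ = 25 (multiplicity 1), λ = 36 (multiplicity 1), λ = 49 (multiplicity 1), λ = 64 (multiplicity 1)


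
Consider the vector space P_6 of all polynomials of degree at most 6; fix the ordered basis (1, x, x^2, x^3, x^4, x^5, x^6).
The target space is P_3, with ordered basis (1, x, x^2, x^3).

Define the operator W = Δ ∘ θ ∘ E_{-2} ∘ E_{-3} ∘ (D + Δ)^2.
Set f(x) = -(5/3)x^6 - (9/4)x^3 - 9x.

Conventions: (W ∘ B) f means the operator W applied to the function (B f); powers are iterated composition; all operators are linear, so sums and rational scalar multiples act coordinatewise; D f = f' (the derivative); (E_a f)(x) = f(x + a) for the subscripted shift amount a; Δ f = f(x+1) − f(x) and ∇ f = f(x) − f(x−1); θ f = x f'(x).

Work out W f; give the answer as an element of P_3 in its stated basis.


g(x) = -3200x^3 + 27600x^2 - 69000x + 35946

D f = -10x^5 - (27/4)x^2 - 9
Δ f = -10x^5 - 25x^4 - (100/3)x^3 - (127/4)x^2 - (67/4)x - 155/12
(D + Δ) f = -20x^5 - 25x^4 - (100/3)x^3 - (77/2)x^2 - (67/4)x - 263/12
D (D + Δ) f = -100x^4 - 100x^3 - 100x^2 - 77x - 67/4
Δ (D + Δ) f = -100x^4 - 300x^3 - 450x^2 - 377x - 1603/12
(D + Δ) (D + Δ) f = -200x^4 - 400x^3 - 550x^2 - 454x - 451/3
E_{-3} (D + Δ)^2 f = -200x^4 + 2000x^3 - 7750x^2 + 13646x - 27415/3
E_{-2} E_{-3} (D + Δ)^2 f = -200x^4 + 3600x^3 - 24550x^2 + 75046x - 259891/3
θ (E_{-2} ∘ E_{-3}) (D + Δ)^2 f = -800x^4 + 10800x^3 - 49100x^2 + 75046x
Δ θ (E_{-2} ∘ E_{-3}) (D + Δ)^2 f = -3200x^3 + 27600x^2 - 69000x + 35946


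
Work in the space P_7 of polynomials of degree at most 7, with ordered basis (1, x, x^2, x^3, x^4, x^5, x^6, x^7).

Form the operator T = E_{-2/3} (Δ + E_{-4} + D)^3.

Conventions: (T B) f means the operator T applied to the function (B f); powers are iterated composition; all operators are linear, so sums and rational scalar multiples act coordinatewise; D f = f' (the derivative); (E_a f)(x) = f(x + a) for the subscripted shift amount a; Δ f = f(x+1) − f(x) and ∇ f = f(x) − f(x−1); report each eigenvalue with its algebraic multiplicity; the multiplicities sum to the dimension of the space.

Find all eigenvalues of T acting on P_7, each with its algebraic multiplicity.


image of 1: 1
image of x: x - 20/3
image of x^2: x^2 - (40/3)x + 751/9
image of x^3: x^3 - 20x^2 + (751/3)x - 27197/27
image of x^4: x^4 - (80/3)x^3 + (1502/3)x^2 - (108788/27)x + 1127221/81
image of x^5: x^5 - (100/3)x^4 + (7510/9)x^3 - (271970/27)x^2 + (5636105/81)x - 46665869/243
image of x^6: x^6 - 40x^5 + (3755/3)x^4 - (543940/27)x^3 + (5636105/27)x^2 - (93331738/81)x + 1971377227/729
image of x^7: x^7 - (140/3)x^6 + (5257/3)x^5 - (951895/27)x^4 + (39452735/81)x^3 - (326661083/81)x^2 + (13799640589/729)x - 82612776107/2187
the matrix is upper triangular; its diagonal is (1, 1, 1, 1, 1, 1, 1, 1)
for a triangular matrix the eigenvalues are the diagonal entries, with algebraic multiplicity their repetition count

λ = 1 (multiplicity 8)


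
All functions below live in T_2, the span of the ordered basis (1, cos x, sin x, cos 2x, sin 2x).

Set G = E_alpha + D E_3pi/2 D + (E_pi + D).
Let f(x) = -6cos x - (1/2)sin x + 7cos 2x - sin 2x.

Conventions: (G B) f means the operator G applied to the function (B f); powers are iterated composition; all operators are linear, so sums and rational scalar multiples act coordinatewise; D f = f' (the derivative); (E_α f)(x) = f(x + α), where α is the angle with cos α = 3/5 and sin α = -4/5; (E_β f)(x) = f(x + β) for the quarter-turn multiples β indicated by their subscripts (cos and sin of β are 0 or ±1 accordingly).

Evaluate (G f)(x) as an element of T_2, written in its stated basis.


g(x) = (9/5)cos x + (37/5)sin x + 32cos 2x - 12sin 2x

E_alpha f = -(16/5)cos x - (51/10)sin x - cos 2x + 7sin 2x
D f = -(1/2)cos x + 6sin x - 2cos 2x - 14sin 2x
E_3pi/2 D f = -6cos x - (1/2)sin x + 2cos 2x + 14sin 2x
D E_3pi/2 D f = -(1/2)cos x + 6sin x + 28cos 2x - 4sin 2x
E_pi f = 6cos x + (1/2)sin x + 7cos 2x - sin 2x
D f = -(1/2)cos x + 6sin x - 2cos 2x - 14sin 2x
(E_pi + D) f = (11/2)cos x + (13/2)sin x + 5cos 2x - 15sin 2x
(E_alpha + D E_3pi/2 D + (E_pi + D)) f = (9/5)cos x + (37/5)sin x + 32cos 2x - 12sin 2x


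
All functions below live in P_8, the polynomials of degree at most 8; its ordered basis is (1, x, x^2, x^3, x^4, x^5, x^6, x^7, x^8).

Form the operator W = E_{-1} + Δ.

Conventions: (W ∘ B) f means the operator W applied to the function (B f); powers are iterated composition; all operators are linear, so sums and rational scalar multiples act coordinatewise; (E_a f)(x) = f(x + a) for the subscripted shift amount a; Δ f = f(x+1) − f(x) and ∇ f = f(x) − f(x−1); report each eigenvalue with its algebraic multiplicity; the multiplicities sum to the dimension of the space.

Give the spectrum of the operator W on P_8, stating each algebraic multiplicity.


λ = 1 (multiplicity 9)

image of 1: 1
image of x: x
image of x^2: x^2 + 2
image of x^3: x^3 + 6x
image of x^4: x^4 + 12x^2 + 2
image of x^5: x^5 + 20x^3 + 10x
image of x^6: x^6 + 30x^4 + 30x^2 + 2
image of x^7: x^7 + 42x^5 + 70x^3 + 14x
image of x^8: x^8 + 56x^6 + 140x^4 + 56x^2 + 2
the matrix is upper triangular; its diagonal is (1, 1, 1, 1, 1, 1, 1, 1, 1)
for a triangular matrix the eigenvalues are the diagonal entries, with algebraic multiplicity their repetition count


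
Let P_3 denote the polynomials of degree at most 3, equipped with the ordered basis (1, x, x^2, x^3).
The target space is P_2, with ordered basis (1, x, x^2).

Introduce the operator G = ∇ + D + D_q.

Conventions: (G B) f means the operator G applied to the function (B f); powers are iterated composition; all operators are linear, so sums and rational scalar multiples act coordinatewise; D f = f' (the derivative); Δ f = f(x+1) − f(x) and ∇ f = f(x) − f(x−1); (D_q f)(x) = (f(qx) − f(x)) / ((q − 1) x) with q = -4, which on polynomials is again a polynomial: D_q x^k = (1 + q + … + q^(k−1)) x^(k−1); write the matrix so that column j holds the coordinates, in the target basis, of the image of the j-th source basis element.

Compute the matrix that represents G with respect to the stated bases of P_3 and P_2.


the matrix is [[0, 3, -1, 1]; [0, 0, 1, -3]; [0, 0, 0, 19]] (rows listed top to bottom)

image of 1: 0
image of x: 3
image of x^2: x - 1
image of x^3: 19x^2 - 3x + 1
each image's coordinates form column j of the matrix


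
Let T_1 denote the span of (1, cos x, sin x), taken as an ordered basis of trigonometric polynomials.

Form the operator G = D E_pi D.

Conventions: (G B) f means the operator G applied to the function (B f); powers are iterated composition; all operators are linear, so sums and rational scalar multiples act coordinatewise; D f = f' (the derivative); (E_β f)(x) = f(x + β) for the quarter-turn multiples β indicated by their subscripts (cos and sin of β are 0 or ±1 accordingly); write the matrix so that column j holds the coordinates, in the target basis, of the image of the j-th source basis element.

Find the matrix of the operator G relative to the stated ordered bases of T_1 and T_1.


the matrix is [[0, 0, 0]; [0, 1, 0]; [0, 0, 1]] (rows listed top to bottom)

image of 1: 0
image of cos x: cos x
image of sin x: sin x
each image's coordinates form column j of the matrix


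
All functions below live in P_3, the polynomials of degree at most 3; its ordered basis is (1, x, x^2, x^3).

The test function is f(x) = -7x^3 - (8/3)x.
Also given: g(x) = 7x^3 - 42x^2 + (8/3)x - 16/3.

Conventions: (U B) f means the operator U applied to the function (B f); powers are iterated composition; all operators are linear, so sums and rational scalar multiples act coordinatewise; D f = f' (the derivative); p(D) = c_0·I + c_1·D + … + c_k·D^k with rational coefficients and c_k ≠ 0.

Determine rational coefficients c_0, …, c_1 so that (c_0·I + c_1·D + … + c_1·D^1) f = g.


D^0 f = -7x^3 - (8/3)x
D^1 f = -21x^2 - 8/3
matching coefficients of g against c_0 f + c_1 Df + … from the top degree down determines the c_i
solution: c_0 = -1, c_1 = 2

c_0 = -1, c_1 = 2


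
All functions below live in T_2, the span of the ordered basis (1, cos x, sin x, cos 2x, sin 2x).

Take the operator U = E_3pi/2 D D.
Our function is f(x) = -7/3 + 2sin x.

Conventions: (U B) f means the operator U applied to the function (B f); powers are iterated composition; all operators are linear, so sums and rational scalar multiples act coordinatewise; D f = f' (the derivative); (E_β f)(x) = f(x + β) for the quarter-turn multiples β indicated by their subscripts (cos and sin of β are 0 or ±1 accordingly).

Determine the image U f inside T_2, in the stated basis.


D f = 2cos x
D D f = -2sin x
E_3pi/2 D D f = 2cos x

g(x) = 2cos x


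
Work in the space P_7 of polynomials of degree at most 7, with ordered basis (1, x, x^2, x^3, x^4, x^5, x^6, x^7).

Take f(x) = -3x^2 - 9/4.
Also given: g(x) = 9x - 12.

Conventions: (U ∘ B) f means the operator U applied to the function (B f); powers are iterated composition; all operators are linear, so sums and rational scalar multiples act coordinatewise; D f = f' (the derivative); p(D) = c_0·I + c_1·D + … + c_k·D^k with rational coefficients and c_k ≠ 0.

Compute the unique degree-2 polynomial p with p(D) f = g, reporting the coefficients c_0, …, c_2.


c_0 = 0, c_1 = -3/2, c_2 = 2

D^0 f = -3x^2 - 9/4
D^1 f = -6x
D^2 f = -6
matching coefficients of g against c_0 f + c_1 Df + … from the top degree down determines the c_i
solution: c_0 = 0, c_1 = -3/2, c_2 = 2


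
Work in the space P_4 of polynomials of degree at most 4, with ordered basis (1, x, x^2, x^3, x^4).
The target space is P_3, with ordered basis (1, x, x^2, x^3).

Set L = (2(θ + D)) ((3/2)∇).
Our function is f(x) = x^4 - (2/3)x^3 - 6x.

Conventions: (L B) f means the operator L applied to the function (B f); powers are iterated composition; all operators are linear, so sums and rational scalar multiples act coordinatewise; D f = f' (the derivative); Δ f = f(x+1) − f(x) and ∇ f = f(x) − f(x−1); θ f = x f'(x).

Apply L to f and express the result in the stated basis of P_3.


the result is g(x) = 36x^3 - 12x^2 - 30x + 18

∇ f = 4x^3 - 8x^2 + 6x - 23/3
((3/2)∇) f = 6x^3 - 12x^2 + 9x - 23/2
θ ((3/2)∇) f = 18x^3 - 24x^2 + 9x
D ((3/2)∇) f = 18x^2 - 24x + 9
(θ + D) ((3/2)∇) f = 18x^3 - 6x^2 - 15x + 9
(2(θ + D)) ((3/2)∇) f = 36x^3 - 12x^2 - 30x + 18


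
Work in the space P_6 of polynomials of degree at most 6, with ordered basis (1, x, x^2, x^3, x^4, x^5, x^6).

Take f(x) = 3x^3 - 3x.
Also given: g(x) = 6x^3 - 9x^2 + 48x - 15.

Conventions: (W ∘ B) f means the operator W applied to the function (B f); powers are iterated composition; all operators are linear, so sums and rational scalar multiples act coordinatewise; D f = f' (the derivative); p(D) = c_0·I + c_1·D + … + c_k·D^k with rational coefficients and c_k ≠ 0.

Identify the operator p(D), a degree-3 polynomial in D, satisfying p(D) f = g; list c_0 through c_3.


D^0 f = 3x^3 - 3x
D^1 f = 9x^2 - 3
D^2 f = 18x
D^3 f = 18
matching coefficients of g against c_0 f + c_1 Df + … from the top degree down determines the c_i
solution: c_0 = 2, c_1 = -1, c_2 = 3, c_3 = -1

p(D) = 2·I − D + 3·D^2 − D^3, i.e. c_0 = 2, c_1 = -1, c_2 = 3, c_3 = -1


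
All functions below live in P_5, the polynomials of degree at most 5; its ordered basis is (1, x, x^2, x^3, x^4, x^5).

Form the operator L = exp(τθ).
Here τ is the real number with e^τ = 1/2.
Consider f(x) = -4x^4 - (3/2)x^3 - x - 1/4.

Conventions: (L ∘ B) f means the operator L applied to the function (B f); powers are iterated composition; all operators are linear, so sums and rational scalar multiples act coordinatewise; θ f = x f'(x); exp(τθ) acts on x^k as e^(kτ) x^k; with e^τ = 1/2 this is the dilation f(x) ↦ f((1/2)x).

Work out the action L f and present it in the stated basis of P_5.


g(x) = -(1/4)x^4 - (3/16)x^3 - (1/2)x - 1/4

exp(τθ) x^k = e^(kτ) x^k; with e^τ = 1/2 this sends x^k to (1/2)^k x^k
x ↦ 1/2 x
x^3 ↦ 1/8 x^3
x^4 ↦ 1/16 x^4
applying this coordinatewise to f: exp(τθ) f = -(1/4)x^4 - (3/16)x^3 - (1/2)x - 1/4


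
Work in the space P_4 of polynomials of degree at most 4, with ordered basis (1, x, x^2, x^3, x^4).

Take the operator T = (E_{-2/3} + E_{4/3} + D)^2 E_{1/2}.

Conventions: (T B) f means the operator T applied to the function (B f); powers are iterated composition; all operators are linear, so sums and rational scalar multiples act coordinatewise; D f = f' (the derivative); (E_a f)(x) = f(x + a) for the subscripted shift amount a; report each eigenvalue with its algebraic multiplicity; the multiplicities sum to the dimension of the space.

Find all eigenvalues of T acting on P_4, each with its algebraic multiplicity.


image of 1: 4
image of x: 4x + 26/3
image of x^2: 4x^2 + (52/3)x + 199/9
image of x^3: 4x^3 + 26x^2 + (199/3)x + 3115/54
image of x^4: 4x^4 + (104/3)x^3 + (398/3)x^2 + (6230/27)x + 50869/324
the matrix is upper triangular; its diagonal is (4, 4, 4, 4, 4)
for a triangular matrix the eigenvalues are the diagonal entries, with algebraic multiplicity their repetition count

λ = 4 (multiplicity 5)


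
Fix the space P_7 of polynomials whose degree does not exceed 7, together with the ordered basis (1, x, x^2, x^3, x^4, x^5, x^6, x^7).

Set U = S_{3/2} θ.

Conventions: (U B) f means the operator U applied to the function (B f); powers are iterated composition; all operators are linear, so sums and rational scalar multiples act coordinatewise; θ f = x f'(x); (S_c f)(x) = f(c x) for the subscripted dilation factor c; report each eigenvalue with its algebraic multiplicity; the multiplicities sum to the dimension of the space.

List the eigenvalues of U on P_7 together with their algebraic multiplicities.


image of 1: 0
image of x: (3/2)x
image of x^2: (9/2)x^2
image of x^3: (81/8)x^3
image of x^4: (81/4)x^4
image of x^5: (1215/32)x^5
image of x^6: (2187/32)x^6
image of x^7: (15309/128)x^7
the matrix is upper triangular; its diagonal is (0, 3/2, 9/2, 81/8, 81/4, 1215/32, 2187/32, 15309/128)
for a triangular matrix the eigenvalues are the diagonal entries, with algebraic multiplicity their repetition count

λ = 0 (multiplicity 1), λ = 3/2 (multiplicity 1), λ = 9/2 (multiplicity 1), λ = 81/8 (multiplicity 1), λ = 81/4 (multiplicity 1), λ = 1215/32 (multiplicity 1), λ = 2187/32 (multiplicity 1), λ = 15309/128 (multiplicity 1)


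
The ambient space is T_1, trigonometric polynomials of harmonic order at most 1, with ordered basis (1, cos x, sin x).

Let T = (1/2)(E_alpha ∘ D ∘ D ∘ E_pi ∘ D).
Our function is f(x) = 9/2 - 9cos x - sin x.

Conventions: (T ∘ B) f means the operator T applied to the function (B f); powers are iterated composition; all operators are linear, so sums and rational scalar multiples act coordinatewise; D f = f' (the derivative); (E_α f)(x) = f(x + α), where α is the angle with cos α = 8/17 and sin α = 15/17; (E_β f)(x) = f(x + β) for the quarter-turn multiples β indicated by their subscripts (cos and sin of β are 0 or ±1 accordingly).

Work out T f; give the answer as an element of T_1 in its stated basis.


g(x) = (127/34)cos x + (87/34)sin x

D f = -cos x + 9sin x
E_pi D f = cos x - 9sin x
D E_pi D f = -9cos x - sin x
D (D ∘ E_pi) D f = -cos x + 9sin x
E_alpha D (D ∘ E_pi) D f = (127/17)cos x + (87/17)sin x
((1/2)(E_alpha ∘ D ∘ D ∘ E_pi ∘ D)) f = (127/34)cos x + (87/34)sin x


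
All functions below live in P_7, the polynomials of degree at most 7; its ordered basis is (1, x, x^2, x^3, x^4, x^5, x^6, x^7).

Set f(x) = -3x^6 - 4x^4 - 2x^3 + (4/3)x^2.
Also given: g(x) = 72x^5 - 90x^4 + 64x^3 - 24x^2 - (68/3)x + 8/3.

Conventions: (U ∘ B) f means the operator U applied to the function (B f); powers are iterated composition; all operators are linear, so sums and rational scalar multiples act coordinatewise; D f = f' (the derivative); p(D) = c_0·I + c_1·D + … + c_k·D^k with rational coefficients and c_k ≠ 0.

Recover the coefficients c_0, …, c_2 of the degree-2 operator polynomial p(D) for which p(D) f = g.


c_0 = 0, c_1 = -4, c_2 = 1

D^0 f = -3x^6 - 4x^4 - 2x^3 + (4/3)x^2
D^1 f = -18x^5 - 16x^3 - 6x^2 + (8/3)x
D^2 f = -90x^4 - 48x^2 - 12x + 8/3
matching coefficients of g against c_0 f + c_1 Df + … from the top degree down determines the c_i
solution: c_0 = 0, c_1 = -4, c_2 = 1


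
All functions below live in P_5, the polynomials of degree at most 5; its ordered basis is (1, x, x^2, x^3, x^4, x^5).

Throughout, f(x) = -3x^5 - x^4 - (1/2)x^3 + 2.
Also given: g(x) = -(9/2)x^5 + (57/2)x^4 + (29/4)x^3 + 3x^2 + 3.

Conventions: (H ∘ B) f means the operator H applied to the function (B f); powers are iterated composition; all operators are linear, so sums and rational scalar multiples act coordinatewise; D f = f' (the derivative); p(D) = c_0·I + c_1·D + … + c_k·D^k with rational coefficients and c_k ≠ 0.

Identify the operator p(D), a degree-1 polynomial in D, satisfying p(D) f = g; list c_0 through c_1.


p(D) = (3/2)·I − 2·D, i.e. c_0 = 3/2, c_1 = -2

D^0 f = -3x^5 - x^4 - (1/2)x^3 + 2
D^1 f = -15x^4 - 4x^3 - (3/2)x^2
matching coefficients of g against c_0 f + c_1 Df + … from the top degree down determines the c_i
solution: c_0 = 3/2, c_1 = -2


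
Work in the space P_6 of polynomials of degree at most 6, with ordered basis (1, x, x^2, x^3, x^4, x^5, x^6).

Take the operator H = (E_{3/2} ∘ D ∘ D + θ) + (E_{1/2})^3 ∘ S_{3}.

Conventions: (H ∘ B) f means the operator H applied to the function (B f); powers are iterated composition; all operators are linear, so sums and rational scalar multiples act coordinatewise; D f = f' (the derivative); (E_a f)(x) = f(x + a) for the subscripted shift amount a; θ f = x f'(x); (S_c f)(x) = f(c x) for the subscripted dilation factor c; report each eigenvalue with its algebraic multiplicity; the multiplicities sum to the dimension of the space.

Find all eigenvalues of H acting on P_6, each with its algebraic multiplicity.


λ = 1 (multiplicity 1), λ = 4 (multiplicity 1), λ = 11 (multiplicity 1), λ = 30 (multiplicity 1), λ = 85 (multiplicity 1), λ = 248 (multiplicity 1), λ = 735 (multiplicity 1)

image of 1: 1
image of x: 4x + 9/2
image of x^2: 11x^2 + 27x + 89/4
image of x^3: 30x^3 + (243/2)x^2 + (753/4)x + 801/8
image of x^4: 85x^4 + 486x^3 + (2211/2)x^2 + (2259/2)x + 6993/16
image of x^5: 248x^5 + (3645/2)x^4 + (10975/2)x^3 + (33165/4)x^2 + (100575/16)x + 61209/32
image of x^6: 735x^6 + 6561x^5 + (98535/4)x^4 + (98775/2)x^3 + (892215/16)x^2 + (537921/16)x + 541161/64
the matrix is upper triangular; its diagonal is (1, 4, 11, 30, 85, 248, 735)
for a triangular matrix the eigenvalues are the diagonal entries, with algebraic multiplicity their repetition count


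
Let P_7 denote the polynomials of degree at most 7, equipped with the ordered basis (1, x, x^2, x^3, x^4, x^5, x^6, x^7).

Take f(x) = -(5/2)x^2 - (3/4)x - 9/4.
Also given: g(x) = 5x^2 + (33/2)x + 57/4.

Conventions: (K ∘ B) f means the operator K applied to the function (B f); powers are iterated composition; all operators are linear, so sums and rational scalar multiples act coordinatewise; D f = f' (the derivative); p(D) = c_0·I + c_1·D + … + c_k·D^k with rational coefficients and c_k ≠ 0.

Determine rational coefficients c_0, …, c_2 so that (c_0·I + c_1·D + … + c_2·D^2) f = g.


p(D) = -2·I − 3·D − (3/2)·D^2, i.e. c_0 = -2, c_1 = -3, c_2 = -3/2

D^0 f = -(5/2)x^2 - (3/4)x - 9/4
D^1 f = -5x - 3/4
D^2 f = -5
matching coefficients of g against c_0 f + c_1 Df + … from the top degree down determines the c_i
solution: c_0 = -2, c_1 = -3, c_2 = -3/2


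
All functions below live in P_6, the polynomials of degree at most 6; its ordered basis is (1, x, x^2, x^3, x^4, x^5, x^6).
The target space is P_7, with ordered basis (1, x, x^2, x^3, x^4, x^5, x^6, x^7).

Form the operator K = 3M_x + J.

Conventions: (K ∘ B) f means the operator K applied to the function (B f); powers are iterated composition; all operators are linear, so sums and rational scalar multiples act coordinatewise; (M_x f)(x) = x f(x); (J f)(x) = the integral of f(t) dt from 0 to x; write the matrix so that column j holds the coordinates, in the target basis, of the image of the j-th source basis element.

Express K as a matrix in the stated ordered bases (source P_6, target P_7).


the matrix is [[0, 0, 0, 0, 0, 0, 0]; [4, 0, 0, 0, 0, 0, 0]; [0, 7/2, 0, 0, 0, 0, 0]; [0, 0, 10/3, 0, 0, 0, 0]; [0, 0, 0, 13/4, 0, 0, 0]; [0, 0, 0, 0, 16/5, 0, 0]; [0, 0, 0, 0, 0, 19/6, 0]; [0, 0, 0, 0, 0, 0, 22/7]] (rows listed top to bottom)

image of 1: 4x
image of x: (7/2)x^2
image of x^2: (10/3)x^3
image of x^3: (13/4)x^4
image of x^4: (16/5)x^5
image of x^5: (19/6)x^6
image of x^6: (22/7)x^7
each image's coordinates form column j of the matrix


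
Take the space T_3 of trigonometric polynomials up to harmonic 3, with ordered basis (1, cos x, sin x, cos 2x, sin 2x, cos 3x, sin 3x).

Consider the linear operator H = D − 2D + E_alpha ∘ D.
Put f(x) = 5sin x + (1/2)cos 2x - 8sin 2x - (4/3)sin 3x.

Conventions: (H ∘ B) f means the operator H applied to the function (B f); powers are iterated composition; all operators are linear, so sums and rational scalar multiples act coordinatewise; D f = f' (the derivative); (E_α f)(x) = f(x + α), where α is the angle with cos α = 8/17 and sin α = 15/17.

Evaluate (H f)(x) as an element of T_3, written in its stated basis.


D f = 5cos x - 16cos 2x - sin 2x - 4cos 3x
D f = 5cos x - 16cos 2x - sin 2x - 4cos 3x
(-2D) f = -10cos x + 32cos 2x + 2sin 2x + 8cos 3x
D f = 5cos x - 16cos 2x - sin 2x - 4cos 3x
E_alpha D f = (40/17)cos x - (75/17)sin x + (2336/289)cos 2x + (4001/289)sin 2x + (19552/4913)cos 3x - (1980/4913)sin 3x
(D − 2D + E_alpha ∘ D) f = -(45/17)cos x - (75/17)sin x + (6960/289)cos 2x + (4290/289)sin 2x + (39204/4913)cos 3x - (1980/4913)sin 3x

the image equals g(x) = -(45/17)cos x - (75/17)sin x + (6960/289)cos 2x + (4290/289)sin 2x + (39204/4913)cos 3x - (1980/4913)sin 3x


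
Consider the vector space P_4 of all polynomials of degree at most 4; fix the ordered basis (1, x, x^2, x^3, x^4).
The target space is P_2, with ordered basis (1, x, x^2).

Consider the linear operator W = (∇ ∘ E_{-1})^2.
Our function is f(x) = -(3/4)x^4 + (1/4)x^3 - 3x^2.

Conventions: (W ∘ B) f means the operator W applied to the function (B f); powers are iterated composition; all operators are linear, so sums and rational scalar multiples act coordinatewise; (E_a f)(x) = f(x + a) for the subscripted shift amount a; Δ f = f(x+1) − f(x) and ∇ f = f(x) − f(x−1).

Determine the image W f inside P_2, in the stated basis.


the result is g(x) = -9x^2 + (111/2)x - 93

E_{-1} f = -(3/4)x^4 + (13/4)x^3 - (33/4)x^2 + (39/4)x - 4
∇ E_{-1} f = -3x^3 + (57/4)x^2 - (117/4)x + 22
E_{-1} (∇ ∘ E_{-1}) f = -3x^3 + (93/4)x^2 - (267/4)x + 137/2
∇ E_{-1} (∇ ∘ E_{-1}) f = -9x^2 + (111/2)x - 93


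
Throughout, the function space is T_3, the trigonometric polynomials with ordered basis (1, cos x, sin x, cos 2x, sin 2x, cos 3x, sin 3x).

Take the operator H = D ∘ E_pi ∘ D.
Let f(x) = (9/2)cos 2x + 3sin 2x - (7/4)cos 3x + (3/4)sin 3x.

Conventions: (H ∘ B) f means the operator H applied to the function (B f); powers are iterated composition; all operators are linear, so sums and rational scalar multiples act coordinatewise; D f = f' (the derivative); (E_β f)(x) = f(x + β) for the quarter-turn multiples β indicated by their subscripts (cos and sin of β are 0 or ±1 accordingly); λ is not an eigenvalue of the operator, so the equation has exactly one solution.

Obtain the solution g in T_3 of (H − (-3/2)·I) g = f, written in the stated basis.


g(x) = -(9/5)cos 2x - (6/5)sin 2x - (1/6)cos 3x + (1/14)sin 3x

write g with unknown coordinates in the stated basis and equate coefficients in (H − (-3/2)·I) g = f
solving from the highest basis element down gives g = -(9/5)cos 2x - (6/5)sin 2x - (1/6)cos 3x + (1/14)sin 3x
check: H g = (36/5)cos 2x + (24/5)sin 2x - (3/2)cos 3x + (9/14)sin 3x
so H g − (-3/2)·g = (9/2)cos 2x + 3sin 2x - (7/4)cos 3x + (3/4)sin 3x = f ✓


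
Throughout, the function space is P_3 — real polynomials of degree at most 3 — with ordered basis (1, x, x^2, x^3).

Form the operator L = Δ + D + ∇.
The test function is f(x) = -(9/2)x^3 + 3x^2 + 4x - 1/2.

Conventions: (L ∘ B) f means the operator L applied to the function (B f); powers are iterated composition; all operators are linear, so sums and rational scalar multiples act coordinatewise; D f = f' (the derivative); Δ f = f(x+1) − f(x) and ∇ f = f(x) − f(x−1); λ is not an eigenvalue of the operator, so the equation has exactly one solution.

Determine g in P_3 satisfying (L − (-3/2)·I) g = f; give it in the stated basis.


write g with unknown coordinates in the stated basis and equate coefficients in (L − (-3/2)·I) g = f
solving from the highest basis element down gives g = -3x^3 + 20x^2 - (232/3)x + 475/3
check: L g = -27x^2 + 120x - 238
so L g − (-3/2)·g = -(9/2)x^3 + 3x^2 + 4x - 1/2 = f ✓

g(x) = -3x^3 + 20x^2 - (232/3)x + 475/3


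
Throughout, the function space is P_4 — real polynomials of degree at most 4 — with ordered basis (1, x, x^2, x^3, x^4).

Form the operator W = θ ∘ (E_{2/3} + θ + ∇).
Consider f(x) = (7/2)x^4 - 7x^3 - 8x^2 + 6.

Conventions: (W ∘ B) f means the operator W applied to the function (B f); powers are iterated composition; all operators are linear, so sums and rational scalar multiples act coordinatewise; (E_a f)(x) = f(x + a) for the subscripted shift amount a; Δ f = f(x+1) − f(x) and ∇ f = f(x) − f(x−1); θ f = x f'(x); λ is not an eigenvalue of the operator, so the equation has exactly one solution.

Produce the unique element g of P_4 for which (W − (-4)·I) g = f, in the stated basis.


write g with unknown coordinates in the stated basis and equate coefficients in (W − (-4)·I) g = f
solving from the highest basis element down gives g = (7/48)x^4 - (119/192)x^3 - (239/2880)x^2 - (7841/31104)x + 3/2
check: W g = (35/12)x^4 - (217/48)x^3 - (5521/720)x^2 + (7841/7776)x
so W g − (-4)·g = (7/2)x^4 - 7x^3 - 8x^2 + 6 = f ✓

g(x) = (7/48)x^4 - (119/192)x^3 - (239/2880)x^2 - (7841/31104)x + 3/2


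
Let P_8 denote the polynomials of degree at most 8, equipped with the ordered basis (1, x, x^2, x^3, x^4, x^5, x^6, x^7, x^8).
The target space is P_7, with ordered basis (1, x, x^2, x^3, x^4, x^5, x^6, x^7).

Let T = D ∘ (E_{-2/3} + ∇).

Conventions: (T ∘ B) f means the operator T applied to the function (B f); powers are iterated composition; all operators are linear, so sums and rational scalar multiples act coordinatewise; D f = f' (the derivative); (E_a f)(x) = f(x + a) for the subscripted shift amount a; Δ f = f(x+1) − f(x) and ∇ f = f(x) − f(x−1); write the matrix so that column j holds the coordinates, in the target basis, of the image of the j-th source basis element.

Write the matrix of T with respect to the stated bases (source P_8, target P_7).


the matrix is [[0, 1, 2/3, -5/3, 76/27, -325/81, 422/81, -4655/729, 16472/2187]; [0, 0, 2, 2, -20/3, 380/27, -650/27, 2954/81, -37240/729]; [0, 0, 0, 3, 4, -50/3, 380/9, -2275/27, 11816/81]; [0, 0, 0, 0, 4, 20/3, -100/3, 2660/27, -18200/81]; [0, 0, 0, 0, 0, 5, 10, -175/3, 5320/27]; [0, 0, 0, 0, 0, 0, 6, 14, -280/3]; [0, 0, 0, 0, 0, 0, 0, 7, 56/3]; [0, 0, 0, 0, 0, 0, 0, 0, 8]] (rows listed top to bottom)

image of 1: 0
image of x: 1
image of x^2: 2x + 2/3
image of x^3: 3x^2 + 2x - 5/3
image of x^4: 4x^3 + 4x^2 - (20/3)x + 76/27
image of x^5: 5x^4 + (20/3)x^3 - (50/3)x^2 + (380/27)x - 325/81
image of x^6: 6x^5 + 10x^4 - (100/3)x^3 + (380/9)x^2 - (650/27)x + 422/81
image of x^7: 7x^6 + 14x^5 - (175/3)x^4 + (2660/27)x^3 - (2275/27)x^2 + (2954/81)x - 4655/729
image of x^8: 8x^7 + (56/3)x^6 - (280/3)x^5 + (5320/27)x^4 - (18200/81)x^3 + (11816/81)x^2 - (37240/729)x + 16472/2187
each image's coordinates form column j of the matrix


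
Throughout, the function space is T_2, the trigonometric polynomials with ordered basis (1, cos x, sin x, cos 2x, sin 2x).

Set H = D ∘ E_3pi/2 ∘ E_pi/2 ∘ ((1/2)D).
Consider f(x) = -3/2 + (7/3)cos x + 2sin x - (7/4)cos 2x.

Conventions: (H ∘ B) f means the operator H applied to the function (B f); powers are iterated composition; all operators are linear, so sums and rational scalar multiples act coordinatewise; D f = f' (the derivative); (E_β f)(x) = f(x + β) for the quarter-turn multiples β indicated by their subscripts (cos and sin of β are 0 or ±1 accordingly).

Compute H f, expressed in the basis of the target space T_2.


D f = 2cos x - (7/3)sin x + (7/2)sin 2x
((1/2)D) f = cos x - (7/6)sin x + (7/4)sin 2x
E_pi/2 ((1/2)D) f = -(7/6)cos x - sin x - (7/4)sin 2x
E_3pi/2 E_pi/2 ((1/2)D) f = cos x - (7/6)sin x + (7/4)sin 2x
D E_3pi/2 E_pi/2 ((1/2)D) f = -(7/6)cos x - sin x + (7/2)cos 2x

the image equals g(x) = -(7/6)cos x - sin x + (7/2)cos 2x
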